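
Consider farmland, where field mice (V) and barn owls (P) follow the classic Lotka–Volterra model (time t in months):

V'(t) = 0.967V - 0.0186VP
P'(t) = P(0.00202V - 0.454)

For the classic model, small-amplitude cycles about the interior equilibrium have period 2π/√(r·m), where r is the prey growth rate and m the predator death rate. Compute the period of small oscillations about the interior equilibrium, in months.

T ≈ 9.48 months

Here r = 0.967 and m = 0.454, so r·m = 0.439.
ω = √0.439 = 0.663 per month, hence T = 2π/ω ≈ 9.48 months.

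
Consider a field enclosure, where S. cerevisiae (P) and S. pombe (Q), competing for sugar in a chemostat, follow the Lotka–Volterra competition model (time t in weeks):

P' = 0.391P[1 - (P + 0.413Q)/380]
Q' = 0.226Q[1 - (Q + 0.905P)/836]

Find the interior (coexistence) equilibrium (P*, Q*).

Setting both brackets to zero gives the nullclines P + 0.413Q = 380 and 0.905P + Q = 836.
Substituting Q = 836 - 0.905P into the first: P(1 - 0.413·0.905) = 380 - 0.413·836.
So P* = 34.7/0.626 = 55.5, and then Q* = 836 - 0.905·55.5 = 786.

P* ≈ 55.5, Q* ≈ 786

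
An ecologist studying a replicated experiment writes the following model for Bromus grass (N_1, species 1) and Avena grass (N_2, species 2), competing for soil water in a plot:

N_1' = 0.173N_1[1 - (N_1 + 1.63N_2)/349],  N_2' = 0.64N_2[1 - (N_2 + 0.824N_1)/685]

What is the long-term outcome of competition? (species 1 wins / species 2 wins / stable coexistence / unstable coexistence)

Compare the nullcline intercepts: K1/α12 = 349/1.63 = 214 < K2 = 685; K2/α21 = 685/0.824 = 831 > K1 = 349.
Since the inequalities point opposite ways, species 2 can invade but species 1 cannot.

species 2 excludes species 1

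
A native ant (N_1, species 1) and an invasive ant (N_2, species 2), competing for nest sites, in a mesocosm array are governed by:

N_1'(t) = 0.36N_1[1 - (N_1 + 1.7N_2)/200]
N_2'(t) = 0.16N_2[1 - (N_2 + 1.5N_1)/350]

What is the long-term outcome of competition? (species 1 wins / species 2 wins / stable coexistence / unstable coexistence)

species 2 excludes species 1

Compare the nullcline intercepts: K1/α12 = 200/1.7 = 118 < K2 = 350; K2/α21 = 350/1.5 = 233 > K1 = 200.
Since the inequalities point opposite ways, species 2 can invade but species 1 cannot.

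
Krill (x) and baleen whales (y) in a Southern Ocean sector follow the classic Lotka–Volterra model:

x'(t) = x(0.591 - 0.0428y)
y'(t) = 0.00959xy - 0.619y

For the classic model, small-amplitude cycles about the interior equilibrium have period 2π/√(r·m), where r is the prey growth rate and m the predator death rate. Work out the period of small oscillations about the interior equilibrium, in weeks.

T ≈ 10.4 weeks

Here r = 0.591 and m = 0.619, so r·m = 0.366.
ω = √0.366 = 0.605 per week, hence T = 2π/ω ≈ 10.4 weeks.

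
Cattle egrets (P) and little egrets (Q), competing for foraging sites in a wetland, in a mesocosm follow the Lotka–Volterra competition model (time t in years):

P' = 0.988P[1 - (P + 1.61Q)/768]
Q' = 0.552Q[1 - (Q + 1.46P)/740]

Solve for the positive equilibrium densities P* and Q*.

Setting both brackets to zero gives the nullclines P + 1.61Q = 768 and 1.46P + Q = 740.
Substituting Q = 740 - 1.46P into the first: P(1 - 1.61·1.46) = 768 - 1.61·740.
So P* = -423/-1.35 = 313, and then Q* = 740 - 1.46·313 = 282.

P* ≈ 313, Q* ≈ 282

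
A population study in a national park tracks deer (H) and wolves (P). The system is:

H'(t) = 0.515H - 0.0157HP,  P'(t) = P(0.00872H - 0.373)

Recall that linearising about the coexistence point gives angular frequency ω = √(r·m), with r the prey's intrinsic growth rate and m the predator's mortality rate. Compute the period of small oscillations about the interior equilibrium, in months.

T ≈ 14.3 months

Here r = 0.515 and m = 0.373, so r·m = 0.192.
ω = √0.192 = 0.438 per month, hence T = 2π/ω ≈ 14.3 months.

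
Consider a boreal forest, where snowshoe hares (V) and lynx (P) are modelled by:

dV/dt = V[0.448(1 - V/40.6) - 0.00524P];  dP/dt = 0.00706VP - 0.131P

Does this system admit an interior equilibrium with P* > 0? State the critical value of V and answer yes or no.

The predator equation gives dP/dt > 0 only when V > 0.131/0.00706 = 18.6.
Without the predator, V → K = 40.6. Since 40.6 > 18.6, the predator can invade and persist.

Threshold V = 18.6; K > 18.6, so yes, the predator persists.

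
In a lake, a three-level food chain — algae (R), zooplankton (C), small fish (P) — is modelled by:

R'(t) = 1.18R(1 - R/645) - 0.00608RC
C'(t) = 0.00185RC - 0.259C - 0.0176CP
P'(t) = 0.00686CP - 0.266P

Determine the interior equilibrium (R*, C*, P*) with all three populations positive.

From dP/dt = 0: 0.00686C* = 0.266, so C* = 38.8.
From dR/dt = 0: 1.18(1 - R*/645) = 0.00608·38.8, giving R* = 645·(1 - 0.2) = 516.
From dC/dt = 0: 0.00185·516 - 0.259 = 0.0176P*, so P* = 0.696/0.0176 = 39.5.

R* ≈ 516, C* ≈ 38.8, P* ≈ 39.5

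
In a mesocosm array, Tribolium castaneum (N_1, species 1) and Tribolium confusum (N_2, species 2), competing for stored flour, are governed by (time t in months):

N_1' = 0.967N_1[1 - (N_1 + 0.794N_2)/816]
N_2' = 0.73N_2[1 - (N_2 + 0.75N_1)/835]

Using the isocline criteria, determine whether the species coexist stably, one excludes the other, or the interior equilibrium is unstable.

Compare the nullcline intercepts: K1/α12 = 816/0.794 = 1030 > K2 = 835; K2/α21 = 835/0.75 = 1110 > K1 = 816.
Since both inequalities hold, each species can invade when rare, so the interior equilibrium is stable.

stable coexistence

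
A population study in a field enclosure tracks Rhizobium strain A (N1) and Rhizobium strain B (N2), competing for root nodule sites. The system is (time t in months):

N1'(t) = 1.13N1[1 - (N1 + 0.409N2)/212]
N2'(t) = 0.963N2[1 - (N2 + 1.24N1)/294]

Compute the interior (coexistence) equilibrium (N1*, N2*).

N1* ≈ 186, N2* ≈ 63.1

Setting both brackets to zero gives the nullclines N1 + 0.409N2 = 212 and 1.24N1 + N2 = 294.
Substituting N2 = 294 - 1.24N1 into the first: N1(1 - 0.409·1.24) = 212 - 0.409·294.
So N1* = 91.8/0.493 = 186, and then N2* = 294 - 1.24·186 = 63.1.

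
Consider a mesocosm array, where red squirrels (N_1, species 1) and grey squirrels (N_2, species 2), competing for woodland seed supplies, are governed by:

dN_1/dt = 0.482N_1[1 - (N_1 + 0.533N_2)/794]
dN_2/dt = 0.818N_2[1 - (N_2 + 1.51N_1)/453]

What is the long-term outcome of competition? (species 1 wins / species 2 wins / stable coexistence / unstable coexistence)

species 1 excludes species 2

Compare the nullcline intercepts: K1/α12 = 794/0.533 = 1490 > K2 = 453; K2/α21 = 453/1.51 = 300 < K1 = 794.
Since the inequalities point opposite ways, species 1 can invade but species 2 cannot.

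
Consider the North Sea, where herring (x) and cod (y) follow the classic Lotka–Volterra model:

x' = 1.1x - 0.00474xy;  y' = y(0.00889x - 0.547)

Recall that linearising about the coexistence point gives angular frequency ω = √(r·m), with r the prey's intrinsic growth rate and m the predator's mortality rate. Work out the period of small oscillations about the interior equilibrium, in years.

Here r = 1.1 and m = 0.547, so r·m = 0.602.
ω = √0.602 = 0.776 per year, hence T = 2π/ω ≈ 8.1 years.

T ≈ 8.1 years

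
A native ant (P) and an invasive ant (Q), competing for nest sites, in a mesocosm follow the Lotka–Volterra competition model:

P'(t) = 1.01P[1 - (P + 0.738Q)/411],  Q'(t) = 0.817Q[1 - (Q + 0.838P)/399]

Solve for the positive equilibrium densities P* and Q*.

Setting both brackets to zero gives the nullclines P + 0.738Q = 411 and 0.838P + Q = 399.
Substituting Q = 399 - 0.838P into the first: P(1 - 0.738·0.838) = 411 - 0.738·399.
So P* = 117/0.382 = 305, and then Q* = 399 - 0.838·305 = 143.

P* ≈ 305, Q* ≈ 143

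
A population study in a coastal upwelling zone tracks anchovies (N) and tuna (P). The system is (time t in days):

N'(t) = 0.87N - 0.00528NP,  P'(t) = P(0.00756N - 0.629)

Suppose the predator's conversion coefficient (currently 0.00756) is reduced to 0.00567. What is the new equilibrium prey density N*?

N* ≈ 111

At the interior fixed point, setting dP/dt = 0 with P > 0 fixes N* = (predator death rate)/(NP coefficient) — independent of the other coefficients.
With the change, N* = 0.629/0.00567 = 111; it rises from 83.2.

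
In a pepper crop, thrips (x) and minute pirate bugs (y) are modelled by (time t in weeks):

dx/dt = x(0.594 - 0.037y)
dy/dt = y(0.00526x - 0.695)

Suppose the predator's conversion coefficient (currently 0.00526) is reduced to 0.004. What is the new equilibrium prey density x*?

x* ≈ 174

At the interior fixed point, setting dy/dt = 0 with y > 0 fixes x* = (predator death rate)/(xy coefficient) — independent of the other coefficients.
With the change, x* = 0.695/0.004 = 174; it rises from 132.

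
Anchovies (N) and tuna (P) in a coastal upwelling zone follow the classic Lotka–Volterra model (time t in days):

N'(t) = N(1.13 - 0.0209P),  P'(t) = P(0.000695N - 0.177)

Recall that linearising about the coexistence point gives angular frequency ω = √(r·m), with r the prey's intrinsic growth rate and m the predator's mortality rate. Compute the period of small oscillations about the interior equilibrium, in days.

T ≈ 14 days

Here r = 1.13 and m = 0.177, so r·m = 0.2.
ω = √0.2 = 0.447 per day, hence T = 2π/ω ≈ 14 days.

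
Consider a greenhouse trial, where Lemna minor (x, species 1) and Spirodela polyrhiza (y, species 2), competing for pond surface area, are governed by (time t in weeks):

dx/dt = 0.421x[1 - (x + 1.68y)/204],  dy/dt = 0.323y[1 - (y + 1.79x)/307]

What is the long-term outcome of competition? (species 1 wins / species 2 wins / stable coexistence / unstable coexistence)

unstable coexistence (outcome depends on initial conditions)

Compare the nullcline intercepts: K1/α12 = 204/1.68 = 121 < K2 = 307; K2/α21 = 307/1.79 = 172 < K1 = 204.
Since both are reversed, neither can invade when rare; the interior point is a saddle.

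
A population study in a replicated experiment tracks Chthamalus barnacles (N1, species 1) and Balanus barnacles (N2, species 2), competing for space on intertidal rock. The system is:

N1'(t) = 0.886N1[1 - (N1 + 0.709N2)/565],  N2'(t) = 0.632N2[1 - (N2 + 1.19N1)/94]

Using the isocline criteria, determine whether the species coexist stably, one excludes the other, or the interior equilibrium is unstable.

Compare the nullcline intercepts: K1/α12 = 565/0.709 = 797 > K2 = 94; K2/α21 = 94/1.19 = 79 < K1 = 565.
Since the inequalities point opposite ways, species 1 can invade but species 2 cannot.

species 1 excludes species 2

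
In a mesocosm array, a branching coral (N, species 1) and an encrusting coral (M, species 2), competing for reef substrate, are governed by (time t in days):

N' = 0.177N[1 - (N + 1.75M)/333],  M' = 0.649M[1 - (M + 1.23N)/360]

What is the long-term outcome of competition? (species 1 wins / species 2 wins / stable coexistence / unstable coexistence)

Compare the nullcline intercepts: K1/α12 = 333/1.75 = 190 < K2 = 360; K2/α21 = 360/1.23 = 293 < K1 = 333.
Since both are reversed, neither can invade when rare; the interior point is a saddle.

unstable coexistence (outcome depends on initial conditions)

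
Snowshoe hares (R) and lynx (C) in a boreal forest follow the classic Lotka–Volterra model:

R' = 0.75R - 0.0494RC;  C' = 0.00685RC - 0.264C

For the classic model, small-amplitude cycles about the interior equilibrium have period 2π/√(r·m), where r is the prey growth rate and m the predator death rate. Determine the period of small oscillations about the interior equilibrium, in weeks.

T ≈ 14.1 weeks

Here r = 0.75 and m = 0.264, so r·m = 0.198.
ω = √0.198 = 0.445 per week, hence T = 2π/ω ≈ 14.1 weeks.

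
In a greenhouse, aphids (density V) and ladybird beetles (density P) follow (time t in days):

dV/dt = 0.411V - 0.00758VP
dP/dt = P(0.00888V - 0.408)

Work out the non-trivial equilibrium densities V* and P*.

Set dP/dt = 0 with P > 0: 0.00888V - 0.408 = 0, so V* = 0.408/0.00888 = 45.9.
Set dV/dt = 0 with V > 0: 0.411 - 0.00758P = 0, so P* = 0.411/0.00758 = 54.2.

V* ≈ 45.9, P* ≈ 54.2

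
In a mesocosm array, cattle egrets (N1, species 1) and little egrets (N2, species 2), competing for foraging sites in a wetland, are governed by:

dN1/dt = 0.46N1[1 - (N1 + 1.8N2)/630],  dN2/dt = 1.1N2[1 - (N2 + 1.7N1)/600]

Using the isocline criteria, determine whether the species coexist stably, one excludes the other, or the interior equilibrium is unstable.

unstable coexistence (outcome depends on initial conditions)

Compare the nullcline intercepts: K1/α12 = 630/1.8 = 350 < K2 = 600; K2/α21 = 600/1.7 = 353 < K1 = 630.
Since both are reversed, neither can invade when rare; the interior point is a saddle.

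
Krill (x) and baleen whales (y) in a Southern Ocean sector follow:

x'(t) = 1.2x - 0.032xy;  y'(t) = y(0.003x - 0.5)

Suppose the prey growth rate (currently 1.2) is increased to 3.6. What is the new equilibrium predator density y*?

y* ≈ 112

At the interior fixed point, setting dx/dt = 0 with x > 0 fixes y* = (prey growth rate)/(xy coefficient) — independent of the other coefficients.
With the change, y* = 3.6/0.032 = 112; it rises from 37.5.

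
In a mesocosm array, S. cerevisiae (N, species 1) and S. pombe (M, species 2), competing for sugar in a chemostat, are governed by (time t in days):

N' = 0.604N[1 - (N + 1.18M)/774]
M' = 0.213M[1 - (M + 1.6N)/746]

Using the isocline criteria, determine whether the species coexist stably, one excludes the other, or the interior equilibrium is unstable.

Compare the nullcline intercepts: K1/α12 = 774/1.18 = 656 < K2 = 746; K2/α21 = 746/1.6 = 466 < K1 = 774.
Since both are reversed, neither can invade when rare; the interior point is a saddle.

unstable coexistence (outcome depends on initial conditions)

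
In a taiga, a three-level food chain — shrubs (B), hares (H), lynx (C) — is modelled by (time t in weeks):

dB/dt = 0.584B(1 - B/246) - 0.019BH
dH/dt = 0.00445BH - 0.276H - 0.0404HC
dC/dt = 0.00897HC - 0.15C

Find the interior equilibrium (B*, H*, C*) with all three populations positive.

From dC/dt = 0: 0.00897H* = 0.15, so H* = 16.7.
From dB/dt = 0: 0.584(1 - B*/246) = 0.019·16.7, giving B* = 246·(1 - 0.544) = 112.
From dH/dt = 0: 0.00445·112 - 0.276 = 0.0404C*, so C* = 0.223/0.0404 = 5.52.

B* ≈ 112, H* ≈ 16.7, C* ≈ 5.52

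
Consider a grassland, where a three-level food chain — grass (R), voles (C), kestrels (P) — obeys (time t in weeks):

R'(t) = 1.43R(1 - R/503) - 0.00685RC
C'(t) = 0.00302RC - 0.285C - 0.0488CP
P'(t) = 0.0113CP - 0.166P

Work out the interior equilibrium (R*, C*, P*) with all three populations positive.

R* ≈ 468, C* ≈ 14.7, P* ≈ 23.1

From dP/dt = 0: 0.0113C* = 0.166, so C* = 14.7.
From dR/dt = 0: 1.43(1 - R*/503) = 0.00685·14.7, giving R* = 503·(1 - 0.0704) = 468.
From dC/dt = 0: 0.00302·468 - 0.285 = 0.0488P*, so P* = 1.13/0.0488 = 23.1.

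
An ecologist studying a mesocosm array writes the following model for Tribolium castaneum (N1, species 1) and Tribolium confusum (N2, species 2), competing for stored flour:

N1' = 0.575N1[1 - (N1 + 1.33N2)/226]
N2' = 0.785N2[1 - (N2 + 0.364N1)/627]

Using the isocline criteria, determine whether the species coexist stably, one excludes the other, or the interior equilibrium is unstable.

species 2 excludes species 1

Compare the nullcline intercepts: K1/α12 = 226/1.33 = 170 < K2 = 627; K2/α21 = 627/0.364 = 1720 > K1 = 226.
Since the inequalities point opposite ways, species 2 can invade but species 1 cannot.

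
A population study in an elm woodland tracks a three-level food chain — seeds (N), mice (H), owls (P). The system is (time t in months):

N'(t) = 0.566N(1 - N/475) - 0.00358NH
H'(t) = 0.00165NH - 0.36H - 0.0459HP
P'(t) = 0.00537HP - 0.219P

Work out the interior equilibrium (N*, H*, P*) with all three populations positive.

N* ≈ 352, H* ≈ 40.8, P* ≈ 4.83

From dP/dt = 0: 0.00537H* = 0.219, so H* = 40.8.
From dN/dt = 0: 0.566(1 - N*/475) = 0.00358·40.8, giving N* = 475·(1 - 0.258) = 352.
From dH/dt = 0: 0.00165·352 - 0.36 = 0.0459P*, so P* = 0.222/0.0459 = 4.83.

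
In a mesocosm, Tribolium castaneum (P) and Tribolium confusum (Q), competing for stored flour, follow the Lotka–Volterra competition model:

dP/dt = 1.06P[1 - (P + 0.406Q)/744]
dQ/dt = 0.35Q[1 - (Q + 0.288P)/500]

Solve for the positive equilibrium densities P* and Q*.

Setting both brackets to zero gives the nullclines P + 0.406Q = 744 and 0.288P + Q = 500.
Substituting Q = 500 - 0.288P into the first: P(1 - 0.406·0.288) = 744 - 0.406·500.
So P* = 541/0.883 = 613, and then Q* = 500 - 0.288·613 = 324.

P* ≈ 613, Q* ≈ 324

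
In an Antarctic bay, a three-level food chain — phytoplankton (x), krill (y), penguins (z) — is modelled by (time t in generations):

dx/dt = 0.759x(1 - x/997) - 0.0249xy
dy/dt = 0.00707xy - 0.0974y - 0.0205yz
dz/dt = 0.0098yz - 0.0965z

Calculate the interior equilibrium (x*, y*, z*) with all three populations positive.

x* ≈ 675, y* ≈ 9.85, z* ≈ 228

From dz/dt = 0: 0.0098y* = 0.0965, so y* = 9.85.
From dx/dt = 0: 0.759(1 - x*/997) = 0.0249·9.85, giving x* = 997·(1 - 0.323) = 675.
From dy/dt = 0: 0.00707·675 - 0.0974 = 0.0205z*, so z* = 4.67/0.0205 = 228.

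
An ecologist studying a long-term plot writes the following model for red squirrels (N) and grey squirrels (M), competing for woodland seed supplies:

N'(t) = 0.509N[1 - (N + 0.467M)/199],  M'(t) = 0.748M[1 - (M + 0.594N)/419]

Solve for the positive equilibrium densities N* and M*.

N* ≈ 4.6, M* ≈ 416

Setting both brackets to zero gives the nullclines N + 0.467M = 199 and 0.594N + M = 419.
Substituting M = 419 - 0.594N into the first: N(1 - 0.467·0.594) = 199 - 0.467·419.
So N* = 3.33/0.723 = 4.6, and then M* = 419 - 0.594·4.6 = 416.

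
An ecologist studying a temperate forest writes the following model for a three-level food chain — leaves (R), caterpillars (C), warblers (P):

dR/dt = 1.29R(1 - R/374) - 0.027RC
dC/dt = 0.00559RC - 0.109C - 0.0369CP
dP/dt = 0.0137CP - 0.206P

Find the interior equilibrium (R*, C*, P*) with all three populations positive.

R* ≈ 256, C* ≈ 15, P* ≈ 35.9

From dP/dt = 0: 0.0137C* = 0.206, so C* = 15.
From dR/dt = 0: 1.29(1 - R*/374) = 0.027·15, giving R* = 374·(1 - 0.315) = 256.
From dC/dt = 0: 0.00559·256 - 0.109 = 0.0369P*, so P* = 1.32/0.0369 = 35.9.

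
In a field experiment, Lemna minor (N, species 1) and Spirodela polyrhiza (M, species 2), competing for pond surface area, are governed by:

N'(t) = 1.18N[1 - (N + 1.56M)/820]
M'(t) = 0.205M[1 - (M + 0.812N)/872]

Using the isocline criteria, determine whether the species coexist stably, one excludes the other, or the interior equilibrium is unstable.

species 2 excludes species 1

Compare the nullcline intercepts: K1/α12 = 820/1.56 = 526 < K2 = 872; K2/α21 = 872/0.812 = 1070 > K1 = 820.
Since the inequalities point opposite ways, species 2 can invade but species 1 cannot.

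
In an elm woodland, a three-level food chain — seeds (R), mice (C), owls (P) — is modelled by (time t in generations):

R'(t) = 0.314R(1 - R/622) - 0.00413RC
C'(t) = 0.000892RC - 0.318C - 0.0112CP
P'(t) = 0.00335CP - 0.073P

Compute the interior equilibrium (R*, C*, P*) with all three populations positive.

From dP/dt = 0: 0.00335C* = 0.073, so C* = 21.8.
From dR/dt = 0: 0.314(1 - R*/622) = 0.00413·21.8, giving R* = 622·(1 - 0.287) = 444.
From dC/dt = 0: 0.000892·444 - 0.318 = 0.0112P*, so P* = 0.0778/0.0112 = 6.95.

R* ≈ 444, C* ≈ 21.8, P* ≈ 6.95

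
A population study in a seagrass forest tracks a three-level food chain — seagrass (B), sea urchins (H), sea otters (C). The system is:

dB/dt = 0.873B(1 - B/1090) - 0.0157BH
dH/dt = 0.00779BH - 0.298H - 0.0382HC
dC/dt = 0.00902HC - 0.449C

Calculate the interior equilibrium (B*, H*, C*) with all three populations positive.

B* ≈ 114, H* ≈ 49.8, C* ≈ 15.5

From dC/dt = 0: 0.00902H* = 0.449, so H* = 49.8.
From dB/dt = 0: 0.873(1 - B*/1090) = 0.0157·49.8, giving B* = 1090·(1 - 0.895) = 114.
From dH/dt = 0: 0.00779·114 - 0.298 = 0.0382C*, so C* = 0.592/0.0382 = 15.5.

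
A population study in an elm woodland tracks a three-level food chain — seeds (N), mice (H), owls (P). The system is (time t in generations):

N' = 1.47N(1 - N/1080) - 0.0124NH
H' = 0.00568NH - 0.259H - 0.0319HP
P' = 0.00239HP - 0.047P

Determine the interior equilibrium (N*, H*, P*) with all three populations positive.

N* ≈ 901, H* ≈ 19.7, P* ≈ 152

From dP/dt = 0: 0.00239H* = 0.047, so H* = 19.7.
From dN/dt = 0: 1.47(1 - N*/1080) = 0.0124·19.7, giving N* = 1080·(1 - 0.166) = 901.
From dH/dt = 0: 0.00568·901 - 0.259 = 0.0319P*, so P* = 4.86/0.0319 = 152.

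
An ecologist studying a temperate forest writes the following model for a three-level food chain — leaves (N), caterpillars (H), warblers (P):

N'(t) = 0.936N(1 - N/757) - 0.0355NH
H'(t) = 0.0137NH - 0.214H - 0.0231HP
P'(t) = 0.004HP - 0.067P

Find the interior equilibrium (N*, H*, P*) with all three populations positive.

From dP/dt = 0: 0.004H* = 0.067, so H* = 16.8.
From dN/dt = 0: 0.936(1 - N*/757) = 0.0355·16.8, giving N* = 757·(1 - 0.635) = 276.
From dH/dt = 0: 0.0137·276 - 0.214 = 0.0231P*, so P* = 3.57/0.0231 = 154.

N* ≈ 276, H* ≈ 16.8, P* ≈ 154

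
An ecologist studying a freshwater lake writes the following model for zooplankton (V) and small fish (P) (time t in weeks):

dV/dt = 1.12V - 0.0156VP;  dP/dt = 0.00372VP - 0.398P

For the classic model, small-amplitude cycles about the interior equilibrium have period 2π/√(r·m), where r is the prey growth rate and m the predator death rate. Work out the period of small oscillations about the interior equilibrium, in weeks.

T ≈ 9.41 weeks

Here r = 1.12 and m = 0.398, so r·m = 0.446.
ω = √0.446 = 0.668 per week, hence T = 2π/ω ≈ 9.41 weeks.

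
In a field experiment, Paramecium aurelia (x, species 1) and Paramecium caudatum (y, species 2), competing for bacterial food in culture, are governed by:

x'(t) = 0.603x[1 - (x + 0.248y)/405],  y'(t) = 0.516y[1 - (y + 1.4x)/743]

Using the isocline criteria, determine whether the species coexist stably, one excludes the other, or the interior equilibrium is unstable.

stable coexistence

Compare the nullcline intercepts: K1/α12 = 405/0.248 = 1630 > K2 = 743; K2/α21 = 743/1.4 = 531 > K1 = 405.
Since both inequalities hold, each species can invade when rare, so the interior equilibrium is stable.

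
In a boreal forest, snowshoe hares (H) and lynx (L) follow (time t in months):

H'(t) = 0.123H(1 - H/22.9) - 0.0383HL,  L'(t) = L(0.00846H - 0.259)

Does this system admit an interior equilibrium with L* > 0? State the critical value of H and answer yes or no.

The predator equation gives dL/dt > 0 only when H > 0.259/0.00846 = 30.6.
Without the predator, H → K = 22.9. Since 22.9 < 30.6, the predator cannot invade.

Threshold H = 30.6; K < 30.6, so no, the predator goes extinct.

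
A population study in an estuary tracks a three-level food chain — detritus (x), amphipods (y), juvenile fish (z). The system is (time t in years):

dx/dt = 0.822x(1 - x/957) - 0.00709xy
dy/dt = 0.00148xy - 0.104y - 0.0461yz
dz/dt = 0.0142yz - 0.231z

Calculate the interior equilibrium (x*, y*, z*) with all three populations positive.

From dz/dt = 0: 0.0142y* = 0.231, so y* = 16.3.
From dx/dt = 0: 0.822(1 - x*/957) = 0.00709·16.3, giving x* = 957·(1 - 0.14) = 823.
From dy/dt = 0: 0.00148·823 - 0.104 = 0.0461z*, so z* = 1.11/0.0461 = 24.2.

x* ≈ 823, y* ≈ 16.3, z* ≈ 24.2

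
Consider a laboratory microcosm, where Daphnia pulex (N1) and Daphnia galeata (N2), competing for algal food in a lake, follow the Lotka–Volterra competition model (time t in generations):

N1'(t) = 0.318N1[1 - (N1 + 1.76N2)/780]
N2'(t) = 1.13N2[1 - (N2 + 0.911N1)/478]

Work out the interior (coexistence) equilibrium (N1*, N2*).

Setting both brackets to zero gives the nullclines N1 + 1.76N2 = 780 and 0.911N1 + N2 = 478.
Substituting N2 = 478 - 0.911N1 into the first: N1(1 - 1.76·0.911) = 780 - 1.76·478.
So N1* = -61.3/-0.603 = 102, and then N2* = 478 - 0.911·102 = 385.

N1* ≈ 102, N2* ≈ 385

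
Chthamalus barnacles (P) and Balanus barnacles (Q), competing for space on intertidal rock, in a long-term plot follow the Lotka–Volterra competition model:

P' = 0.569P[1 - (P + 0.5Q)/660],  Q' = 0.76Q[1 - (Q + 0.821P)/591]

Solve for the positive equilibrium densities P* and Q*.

P* ≈ 618, Q* ≈ 83.4

Setting both brackets to zero gives the nullclines P + 0.5Q = 660 and 0.821P + Q = 591.
Substituting Q = 591 - 0.821P into the first: P(1 - 0.5·0.821) = 660 - 0.5·591.
So P* = 364/0.59 = 618, and then Q* = 591 - 0.821·618 = 83.4.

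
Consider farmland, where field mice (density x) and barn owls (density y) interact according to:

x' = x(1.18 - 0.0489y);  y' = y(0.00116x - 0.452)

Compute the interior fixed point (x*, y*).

Set dy/dt = 0 with y > 0: 0.00116x - 0.452 = 0, so x* = 0.452/0.00116 = 390.
Set dx/dt = 0 with x > 0: 1.18 - 0.0489y = 0, so y* = 1.18/0.0489 = 24.1.

x* ≈ 390, y* ≈ 24.1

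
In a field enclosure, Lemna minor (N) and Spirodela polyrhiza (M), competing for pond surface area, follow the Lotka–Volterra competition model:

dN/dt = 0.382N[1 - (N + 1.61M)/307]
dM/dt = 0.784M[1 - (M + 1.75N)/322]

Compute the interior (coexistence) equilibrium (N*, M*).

N* ≈ 116, M* ≈ 118

Setting both brackets to zero gives the nullclines N + 1.61M = 307 and 1.75N + M = 322.
Substituting M = 322 - 1.75N into the first: N(1 - 1.61·1.75) = 307 - 1.61·322.
So N* = -211/-1.82 = 116, and then M* = 322 - 1.75·116 = 118.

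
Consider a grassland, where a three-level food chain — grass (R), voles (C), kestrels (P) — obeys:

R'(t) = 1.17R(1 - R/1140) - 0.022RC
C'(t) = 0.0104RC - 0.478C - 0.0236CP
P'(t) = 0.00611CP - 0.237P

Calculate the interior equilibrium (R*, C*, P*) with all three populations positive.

R* ≈ 309, C* ≈ 38.8, P* ≈ 116

From dP/dt = 0: 0.00611C* = 0.237, so C* = 38.8.
From dR/dt = 0: 1.17(1 - R*/1140) = 0.022·38.8, giving R* = 1140·(1 - 0.729) = 309.
From dC/dt = 0: 0.0104·309 - 0.478 = 0.0236P*, so P* = 2.73/0.0236 = 116.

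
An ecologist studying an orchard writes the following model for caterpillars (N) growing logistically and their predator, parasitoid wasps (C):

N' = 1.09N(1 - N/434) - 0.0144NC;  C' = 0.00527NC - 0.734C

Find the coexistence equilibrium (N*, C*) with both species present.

From dC/dt = 0 with C > 0: 0.00527N* = 0.734, so N* = 139.
Substitute into dN/dt = 0: 1.09(1 - 139/434) = 0.0144C*.
The bracket is 0.679, giving C* = 0.74/0.0144 = 51.4.

N* ≈ 139, C* ≈ 51.4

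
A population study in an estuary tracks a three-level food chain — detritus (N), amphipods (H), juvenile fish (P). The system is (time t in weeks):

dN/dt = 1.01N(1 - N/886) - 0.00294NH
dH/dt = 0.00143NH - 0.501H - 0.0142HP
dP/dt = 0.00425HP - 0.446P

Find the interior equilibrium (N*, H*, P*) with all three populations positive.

From dP/dt = 0: 0.00425H* = 0.446, so H* = 105.
From dN/dt = 0: 1.01(1 - N*/886) = 0.00294·105, giving N* = 886·(1 - 0.305) = 615.
From dH/dt = 0: 0.00143·615 - 0.501 = 0.0142P*, so P* = 0.379/0.0142 = 26.7.

N* ≈ 615, H* ≈ 105, P* ≈ 26.7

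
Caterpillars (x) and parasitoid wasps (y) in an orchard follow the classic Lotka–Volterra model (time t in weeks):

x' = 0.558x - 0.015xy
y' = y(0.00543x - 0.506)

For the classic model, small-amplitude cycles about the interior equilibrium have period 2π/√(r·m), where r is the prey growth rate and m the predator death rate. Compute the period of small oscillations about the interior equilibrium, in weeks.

Here r = 0.558 and m = 0.506, so r·m = 0.282.
ω = √0.282 = 0.531 per week, hence T = 2π/ω ≈ 11.8 weeks.

T ≈ 11.8 weeks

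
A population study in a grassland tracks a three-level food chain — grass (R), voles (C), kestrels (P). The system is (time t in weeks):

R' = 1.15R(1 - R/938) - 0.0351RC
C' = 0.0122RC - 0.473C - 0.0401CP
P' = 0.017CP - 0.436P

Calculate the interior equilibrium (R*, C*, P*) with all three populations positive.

From dP/dt = 0: 0.017C* = 0.436, so C* = 25.6.
From dR/dt = 0: 1.15(1 - R*/938) = 0.0351·25.6, giving R* = 938·(1 - 0.783) = 204.
From dC/dt = 0: 0.0122·204 - 0.473 = 0.0401P*, so P* = 2.01/0.0401 = 50.2.

R* ≈ 204, C* ≈ 25.6, P* ≈ 50.2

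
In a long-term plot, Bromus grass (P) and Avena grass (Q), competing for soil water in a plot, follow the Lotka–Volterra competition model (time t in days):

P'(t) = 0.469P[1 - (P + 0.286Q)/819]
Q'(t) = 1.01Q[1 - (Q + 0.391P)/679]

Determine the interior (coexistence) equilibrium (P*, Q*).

Setting both brackets to zero gives the nullclines P + 0.286Q = 819 and 0.391P + Q = 679.
Substituting Q = 679 - 0.391P into the first: P(1 - 0.286·0.391) = 819 - 0.286·679.
So P* = 625/0.888 = 703, and then Q* = 679 - 0.391·703 = 404.

P* ≈ 703, Q* ≈ 404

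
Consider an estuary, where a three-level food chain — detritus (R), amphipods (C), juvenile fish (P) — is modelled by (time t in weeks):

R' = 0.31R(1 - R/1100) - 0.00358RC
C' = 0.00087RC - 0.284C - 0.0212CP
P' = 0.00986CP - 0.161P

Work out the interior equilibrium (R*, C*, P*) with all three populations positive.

From dP/dt = 0: 0.00986C* = 0.161, so C* = 16.3.
From dR/dt = 0: 0.31(1 - R*/1100) = 0.00358·16.3, giving R* = 1100·(1 - 0.189) = 893.
From dC/dt = 0: 0.00087·893 - 0.284 = 0.0212P*, so P* = 0.493/0.0212 = 23.2.

R* ≈ 893, C* ≈ 16.3, P* ≈ 23.2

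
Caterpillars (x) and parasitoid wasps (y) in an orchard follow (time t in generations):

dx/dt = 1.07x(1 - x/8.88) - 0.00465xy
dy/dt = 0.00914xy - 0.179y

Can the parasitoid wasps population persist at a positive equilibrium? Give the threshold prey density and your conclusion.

The predator equation gives dy/dt > 0 only when x > 0.179/0.00914 = 19.6.
Without the predator, x → K = 8.88. Since 8.88 < 19.6, the predator cannot invade.

Threshold x = 19.6; K < 19.6, so no, the predator goes extinct.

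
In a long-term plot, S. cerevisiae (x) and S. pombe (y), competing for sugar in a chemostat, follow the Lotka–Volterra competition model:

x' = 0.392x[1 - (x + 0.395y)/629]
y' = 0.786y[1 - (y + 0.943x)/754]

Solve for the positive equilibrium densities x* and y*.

Setting both brackets to zero gives the nullclines x + 0.395y = 629 and 0.943x + y = 754.
Substituting y = 754 - 0.943x into the first: x(1 - 0.395·0.943) = 629 - 0.395·754.
So x* = 331/0.628 = 528, and then y* = 754 - 0.943·528 = 256.

x* ≈ 528, y* ≈ 256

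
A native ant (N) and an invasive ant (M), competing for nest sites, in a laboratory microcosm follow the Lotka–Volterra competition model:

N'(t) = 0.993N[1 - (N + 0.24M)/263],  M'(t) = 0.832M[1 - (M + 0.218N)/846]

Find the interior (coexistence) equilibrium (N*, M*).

N* ≈ 63.3, M* ≈ 832

Setting both brackets to zero gives the nullclines N + 0.24M = 263 and 0.218N + M = 846.
Substituting M = 846 - 0.218N into the first: N(1 - 0.24·0.218) = 263 - 0.24·846.
So N* = 60/0.948 = 63.3, and then M* = 846 - 0.218·63.3 = 832.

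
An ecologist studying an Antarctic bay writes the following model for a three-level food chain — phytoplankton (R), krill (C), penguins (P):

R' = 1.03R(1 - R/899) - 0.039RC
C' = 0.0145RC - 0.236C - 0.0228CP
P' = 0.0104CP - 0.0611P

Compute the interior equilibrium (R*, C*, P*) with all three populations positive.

From dP/dt = 0: 0.0104C* = 0.0611, so C* = 5.88.
From dR/dt = 0: 1.03(1 - R*/899) = 0.039·5.88, giving R* = 899·(1 - 0.222) = 699.
From dC/dt = 0: 0.0145·699 - 0.236 = 0.0228P*, so P* = 9.9/0.0228 = 434.

R* ≈ 699, C* ≈ 5.88, P* ≈ 434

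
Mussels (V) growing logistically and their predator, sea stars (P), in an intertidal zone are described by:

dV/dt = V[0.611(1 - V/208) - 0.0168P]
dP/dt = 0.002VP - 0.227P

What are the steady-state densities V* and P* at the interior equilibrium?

V* ≈ 114, P* ≈ 16.5

From dP/dt = 0 with P > 0: 0.002V* = 0.227, so V* = 114.
Substitute into dV/dt = 0: 0.611(1 - 114/208) = 0.0168P*.
The bracket is 0.454, giving P* = 0.278/0.0168 = 16.5.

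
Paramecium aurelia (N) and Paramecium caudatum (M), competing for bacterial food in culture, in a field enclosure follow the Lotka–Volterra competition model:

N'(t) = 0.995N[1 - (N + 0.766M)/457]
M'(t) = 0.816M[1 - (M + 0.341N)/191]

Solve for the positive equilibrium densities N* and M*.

Setting both brackets to zero gives the nullclines N + 0.766M = 457 and 0.341N + M = 191.
Substituting M = 191 - 0.341N into the first: N(1 - 0.766·0.341) = 457 - 0.766·191.
So N* = 311/0.739 = 421, and then M* = 191 - 0.341·421 = 47.6.

N* ≈ 421, M* ≈ 47.6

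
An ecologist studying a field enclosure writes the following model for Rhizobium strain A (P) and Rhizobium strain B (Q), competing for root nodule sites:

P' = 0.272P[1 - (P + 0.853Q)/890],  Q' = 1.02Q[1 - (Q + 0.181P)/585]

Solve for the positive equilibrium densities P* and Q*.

Setting both brackets to zero gives the nullclines P + 0.853Q = 890 and 0.181P + Q = 585.
Substituting Q = 585 - 0.181P into the first: P(1 - 0.853·0.181) = 890 - 0.853·585.
So P* = 391/0.846 = 462, and then Q* = 585 - 0.181·462 = 501.

P* ≈ 462, Q* ≈ 501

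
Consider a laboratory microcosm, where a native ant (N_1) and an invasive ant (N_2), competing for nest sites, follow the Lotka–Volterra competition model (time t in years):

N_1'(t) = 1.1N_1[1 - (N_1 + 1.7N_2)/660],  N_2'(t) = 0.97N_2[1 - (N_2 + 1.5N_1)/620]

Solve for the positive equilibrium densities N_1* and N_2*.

N_1* ≈ 254, N_2* ≈ 239

Setting both brackets to zero gives the nullclines N_1 + 1.7N_2 = 660 and 1.5N_1 + N_2 = 620.
Substituting N_2 = 620 - 1.5N_1 into the first: N_1(1 - 1.7·1.5) = 660 - 1.7·620.
So N_1* = -394/-1.55 = 254, and then N_2* = 620 - 1.5·254 = 239.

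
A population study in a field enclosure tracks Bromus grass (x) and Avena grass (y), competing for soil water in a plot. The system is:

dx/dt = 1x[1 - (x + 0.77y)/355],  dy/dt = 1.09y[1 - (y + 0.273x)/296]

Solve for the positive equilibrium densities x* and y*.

Setting both brackets to zero gives the nullclines x + 0.77y = 355 and 0.273x + y = 296.
Substituting y = 296 - 0.273x into the first: x(1 - 0.77·0.273) = 355 - 0.77·296.
So x* = 127/0.79 = 161, and then y* = 296 - 0.273·161 = 252.

x* ≈ 161, y* ≈ 252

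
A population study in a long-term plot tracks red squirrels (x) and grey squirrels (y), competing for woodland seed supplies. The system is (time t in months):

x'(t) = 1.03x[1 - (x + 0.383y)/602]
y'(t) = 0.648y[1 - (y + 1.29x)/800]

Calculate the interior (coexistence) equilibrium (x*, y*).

x* ≈ 584, y* ≈ 46.3

Setting both brackets to zero gives the nullclines x + 0.383y = 602 and 1.29x + y = 800.
Substituting y = 800 - 1.29x into the first: x(1 - 0.383·1.29) = 602 - 0.383·800.
So x* = 296/0.506 = 584, and then y* = 800 - 1.29·584 = 46.3.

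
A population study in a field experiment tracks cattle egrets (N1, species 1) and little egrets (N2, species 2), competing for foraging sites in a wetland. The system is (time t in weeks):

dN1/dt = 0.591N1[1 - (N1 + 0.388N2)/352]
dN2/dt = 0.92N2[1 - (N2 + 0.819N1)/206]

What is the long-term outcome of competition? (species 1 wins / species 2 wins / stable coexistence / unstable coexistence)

species 1 excludes species 2

Compare the nullcline intercepts: K1/α12 = 352/0.388 = 907 > K2 = 206; K2/α21 = 206/0.819 = 252 < K1 = 352.
Since the inequalities point opposite ways, species 1 can invade but species 2 cannot.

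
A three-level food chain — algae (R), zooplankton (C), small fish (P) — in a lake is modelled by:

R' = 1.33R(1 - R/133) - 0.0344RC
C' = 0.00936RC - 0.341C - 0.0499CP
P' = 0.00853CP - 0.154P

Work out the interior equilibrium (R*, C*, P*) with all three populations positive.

From dP/dt = 0: 0.00853C* = 0.154, so C* = 18.1.
From dR/dt = 0: 1.33(1 - R*/133) = 0.0344·18.1, giving R* = 133·(1 - 0.467) = 70.9.
From dC/dt = 0: 0.00936·70.9 - 0.341 = 0.0499P*, so P* = 0.323/0.0499 = 6.46.

R* ≈ 70.9, C* ≈ 18.1, P* ≈ 6.46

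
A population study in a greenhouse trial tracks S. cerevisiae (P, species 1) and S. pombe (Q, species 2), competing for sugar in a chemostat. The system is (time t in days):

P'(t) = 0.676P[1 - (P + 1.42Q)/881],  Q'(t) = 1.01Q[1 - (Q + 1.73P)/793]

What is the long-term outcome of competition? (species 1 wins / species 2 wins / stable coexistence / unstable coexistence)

unstable coexistence (outcome depends on initial conditions)

Compare the nullcline intercepts: K1/α12 = 881/1.42 = 620 < K2 = 793; K2/α21 = 793/1.73 = 458 < K1 = 881.
Since both are reversed, neither can invade when rare; the interior point is a saddle.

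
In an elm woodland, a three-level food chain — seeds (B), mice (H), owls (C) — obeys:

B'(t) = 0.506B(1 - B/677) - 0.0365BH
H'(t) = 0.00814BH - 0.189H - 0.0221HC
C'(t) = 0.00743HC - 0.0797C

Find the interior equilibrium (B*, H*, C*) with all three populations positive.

B* ≈ 153, H* ≈ 10.7, C* ≈ 47.9

From dC/dt = 0: 0.00743H* = 0.0797, so H* = 10.7.
From dB/dt = 0: 0.506(1 - B*/677) = 0.0365·10.7, giving B* = 677·(1 - 0.774) = 153.
From dH/dt = 0: 0.00814·153 - 0.189 = 0.0221C*, so C* = 1.06/0.0221 = 47.9.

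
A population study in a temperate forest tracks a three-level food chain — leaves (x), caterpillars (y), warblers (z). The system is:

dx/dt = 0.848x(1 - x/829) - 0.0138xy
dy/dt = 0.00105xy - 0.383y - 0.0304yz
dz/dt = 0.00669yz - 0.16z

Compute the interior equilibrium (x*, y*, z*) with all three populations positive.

From dz/dt = 0: 0.00669y* = 0.16, so y* = 23.9.
From dx/dt = 0: 0.848(1 - x*/829) = 0.0138·23.9, giving x* = 829·(1 - 0.389) = 506.
From dy/dt = 0: 0.00105·506 - 0.383 = 0.0304z*, so z* = 0.149/0.0304 = 4.89.

x* ≈ 506, y* ≈ 23.9, z* ≈ 4.89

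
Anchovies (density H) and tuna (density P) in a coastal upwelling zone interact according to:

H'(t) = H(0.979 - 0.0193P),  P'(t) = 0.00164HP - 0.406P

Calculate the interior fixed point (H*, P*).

Set dP/dt = 0 with P > 0: 0.00164H - 0.406 = 0, so H* = 0.406/0.00164 = 248.
Set dH/dt = 0 with H > 0: 0.979 - 0.0193P = 0, so P* = 0.979/0.0193 = 50.7.

H* ≈ 248, P* ≈ 50.7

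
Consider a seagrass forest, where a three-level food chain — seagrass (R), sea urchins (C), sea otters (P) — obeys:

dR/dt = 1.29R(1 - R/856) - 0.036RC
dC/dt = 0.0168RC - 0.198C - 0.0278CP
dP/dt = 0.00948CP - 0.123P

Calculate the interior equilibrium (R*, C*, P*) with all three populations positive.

R* ≈ 546, C* ≈ 13, P* ≈ 323

From dP/dt = 0: 0.00948C* = 0.123, so C* = 13.
From dR/dt = 0: 1.29(1 - R*/856) = 0.036·13, giving R* = 856·(1 - 0.362) = 546.
From dC/dt = 0: 0.0168·546 - 0.198 = 0.0278P*, so P* = 8.98/0.0278 = 323.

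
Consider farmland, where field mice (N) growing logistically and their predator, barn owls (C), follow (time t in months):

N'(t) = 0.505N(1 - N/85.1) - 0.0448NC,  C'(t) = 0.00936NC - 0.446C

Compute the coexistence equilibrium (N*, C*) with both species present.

From dC/dt = 0 with C > 0: 0.00936N* = 0.446, so N* = 47.6.
Substitute into dN/dt = 0: 0.505(1 - 47.6/85.1) = 0.0448C*.
The bracket is 0.44, giving C* = 0.222/0.0448 = 4.96.

N* ≈ 47.6, C* ≈ 4.96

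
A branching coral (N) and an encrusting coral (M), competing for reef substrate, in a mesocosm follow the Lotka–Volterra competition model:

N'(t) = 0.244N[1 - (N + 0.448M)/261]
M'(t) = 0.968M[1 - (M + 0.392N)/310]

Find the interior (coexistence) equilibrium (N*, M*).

N* ≈ 148, M* ≈ 252

Setting both brackets to zero gives the nullclines N + 0.448M = 261 and 0.392N + M = 310.
Substituting M = 310 - 0.392N into the first: N(1 - 0.448·0.392) = 261 - 0.448·310.
So N* = 122/0.824 = 148, and then M* = 310 - 0.392·148 = 252.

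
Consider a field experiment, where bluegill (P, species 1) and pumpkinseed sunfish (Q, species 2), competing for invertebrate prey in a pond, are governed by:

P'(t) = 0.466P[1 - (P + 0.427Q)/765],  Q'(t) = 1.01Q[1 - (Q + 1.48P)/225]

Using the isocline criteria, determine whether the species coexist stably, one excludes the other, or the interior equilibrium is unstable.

Compare the nullcline intercepts: K1/α12 = 765/0.427 = 1790 > K2 = 225; K2/α21 = 225/1.48 = 152 < K1 = 765.
Since the inequalities point opposite ways, species 1 can invade but species 2 cannot.

species 1 excludes species 2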